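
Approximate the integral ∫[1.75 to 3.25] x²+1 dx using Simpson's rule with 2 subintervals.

f(x) = x²+1
a = 1.75, b = 3.25, n = 2
h = (b - a)/n = 0.750000

Simpson's rule: (h/3)[f(x₀) + 4f(x₁) + 2f(x₂) + ... + f(xₙ)]

x_0 = 1.7500, f(x_0) = 4.062500, coefficient = 1
x_1 = 2.5000, f(x_1) = 7.250000, coefficient = 4
x_2 = 3.2500, f(x_2) = 11.562500, coefficient = 1

I ≈ (0.750000/3) × 44.625000 = 11.156250
Exact value: 11.156250
Error: 0.000000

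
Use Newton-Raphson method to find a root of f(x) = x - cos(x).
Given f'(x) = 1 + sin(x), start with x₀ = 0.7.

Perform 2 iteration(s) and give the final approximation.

f(x) = x - cos(x)
f'(x) = 1 + sin(x)
x₀ = 0.7

Newton-Raphson formula: x_{n+1} = x_n - f(x_n)/f'(x_n)

Iteration 1:
  f(0.700000) = -0.064842
  f'(0.700000) = 1.644218
  x_1 = 0.700000 - (-0.064842)/1.644218 = 0.739436
Iteration 2:
  f(0.739436) = 0.000588
  f'(0.739436) = 1.673872
  x_2 = 0.739436 - 0.000588/1.673872 = 0.739085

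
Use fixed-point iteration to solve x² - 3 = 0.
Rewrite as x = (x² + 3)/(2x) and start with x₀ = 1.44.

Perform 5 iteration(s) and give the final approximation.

Equation: x² - 3 = 0
Fixed-point form: x = (x² + 3)/(2x)
x₀ = 1.44

x_1 = g(1.440000) = 1.761667
x_2 = g(1.761667) = 1.732300
x_3 = g(1.732300) = 1.732051
x_4 = g(1.732051) = 1.732051
x_5 = g(1.732051) = 1.732051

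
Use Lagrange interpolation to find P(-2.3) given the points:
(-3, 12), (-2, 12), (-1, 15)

Lagrange interpolation formula:
P(x) = Σ yᵢ × Lᵢ(x)
where Lᵢ(x) = Π_{j≠i} (x - xⱼ)/(xᵢ - xⱼ)

L_0(-2.3) = (-2.3 - (-2))/(-3 - (-2)) × (-2.3 - (-1))/(-3 - (-1)) = 0.195000
L_1(-2.3) = (-2.3 - (-3))/(-2 - (-3)) × (-2.3 - (-1))/(-2 - (-1)) = 0.910000
L_2(-2.3) = (-2.3 - (-3))/(-1 - (-3)) × (-2.3 - (-2))/(-1 - (-2)) = -0.105000

P(-2.3) = 12×L_0(-2.3) + 12×L_1(-2.3) + 15×L_2(-2.3)
P(-2.3) = 11.685000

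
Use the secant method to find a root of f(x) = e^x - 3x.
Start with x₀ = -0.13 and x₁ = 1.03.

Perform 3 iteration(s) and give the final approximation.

f(x) = e^x - 3x
x₀ = -0.13, x₁ = 1.03

Secant formula: x_{n+1} = x_n - f(x_n)(x_n - x_{n-1})/(f(x_n) - f(x_{n-1}))

Iteration 1:
  f(-0.130000) = 1.268095
  f(1.030000) = -0.288934
  x_2 = 1.030000 - (-0.288934)×(1.030000 - (-0.130000))/(-0.288934 - 1.268095)
       = 0.814742
Iteration 2:
  f(1.030000) = -0.288934
  f(0.814742) = -0.185633
  x_3 = 0.814742 - (-0.185633)×(0.814742 - 1.030000)/(-0.185633 - (-0.288934))
       = 0.427922
Iteration 3:
  f(0.814742) = -0.185633
  f(0.427922) = 0.250301
  x_4 = 0.427922 - 0.250301×(0.427922 - 0.814742)/(0.250301 - (-0.185633))
       = 0.650023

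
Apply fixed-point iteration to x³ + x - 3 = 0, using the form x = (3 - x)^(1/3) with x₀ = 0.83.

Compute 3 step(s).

Equation: x³ + x - 3 = 0
Fixed-point form: x = (3 - x)^(1/3)
x₀ = 0.83

x_1 = g(0.830000) = 1.294653
x_2 = g(1.294653) = 1.194733
x_3 = g(1.194733) = 1.217626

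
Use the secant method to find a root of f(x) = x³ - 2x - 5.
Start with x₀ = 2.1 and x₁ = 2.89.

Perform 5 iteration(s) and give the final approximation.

f(x) = x³ - 2x - 5
x₀ = 2.1, x₁ = 2.89

Secant formula: x_{n+1} = x_n - f(x_n)(x_n - x_{n-1})/(f(x_n) - f(x_{n-1}))

Iteration 1:
  f(2.100000) = 0.061000
  f(2.890000) = 13.357569
  x_2 = 2.890000 - 13.357569×(2.890000 - 2.100000)/(13.357569 - 0.061000)
       = 2.096376
Iteration 2:
  f(2.890000) = 13.357569
  f(2.096376) = 0.020382
  x_3 = 2.096376 - 0.020382×(2.096376 - 2.890000)/(0.020382 - 13.357569)
       = 2.095163
Iteration 3:
  f(2.096376) = 0.020382
  f(2.095163) = 0.006827
  x_4 = 2.095163 - 0.006827×(2.095163 - 2.096376)/(0.006827 - 0.020382)
       = 2.094552
Iteration 4:
  f(2.095163) = 0.006827
  f(2.094552) = 0.000007
  x_5 = 2.094552 - 0.000007×(2.094552 - 2.095163)/(0.000007 - 0.006827)
       = 2.094551
Iteration 5:
  f(2.094552) = 0.000007
  f(2.094551) = 0.000000
  x_6 = 2.094551 - 0.000000×(2.094551 - 2.094552)/(0.000000 - 0.000007)
       = 2.094551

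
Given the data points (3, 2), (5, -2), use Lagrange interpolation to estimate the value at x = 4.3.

Lagrange interpolation formula:
P(x) = Σ yᵢ × Lᵢ(x)
where Lᵢ(x) = Π_{j≠i} (x - xⱼ)/(xᵢ - xⱼ)

L_0(4.3) = (4.3 - 5)/(3 - 5) = 0.350000
L_1(4.3) = (4.3 - 3)/(5 - 3) = 0.650000

P(4.3) = 2×L_0(4.3) + (-2)×L_1(4.3)
P(4.3) = -0.600000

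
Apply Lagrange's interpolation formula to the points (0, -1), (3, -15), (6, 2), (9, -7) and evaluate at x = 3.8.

Lagrange interpolation formula:
P(x) = Σ yᵢ × Lᵢ(x)
where Lᵢ(x) = Π_{j≠i} (x - xⱼ)/(xᵢ - xⱼ)

L_0(3.8) = (3.8 - 3)/(0 - 3) × (3.8 - 6)/(0 - 6) × (3.8 - 9)/(0 - 9) = -0.056494
L_1(3.8) = (3.8 - 0)/(3 - 0) × (3.8 - 6)/(3 - 6) × (3.8 - 9)/(3 - 9) = 0.805037
L_2(3.8) = (3.8 - 0)/(6 - 0) × (3.8 - 3)/(6 - 3) × (3.8 - 9)/(6 - 9) = 0.292741
L_3(3.8) = (3.8 - 0)/(9 - 0) × (3.8 - 3)/(9 - 3) × (3.8 - 6)/(9 - 6) = -0.041284

P(3.8) = (-1)×L_0(3.8) + (-15)×L_1(3.8) + 2×L_2(3.8) + (-7)×L_3(3.8)
P(3.8) = -11.144593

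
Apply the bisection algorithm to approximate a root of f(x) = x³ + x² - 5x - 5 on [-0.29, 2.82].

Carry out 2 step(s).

f(x) = x³ + x² - 5x - 5
Initial interval: [-0.29, 2.82]

Iteration 1:
  c_1 = (-0.290000 + 2.820000)/2 = 1.265000
  f(c_1) = f(1.265000) = -7.700490
  f(a) × f(c) ≥ 0, new interval: [1.265000, 2.820000]
Iteration 2:
  c_2 = (1.265000 + 2.820000)/2 = 2.042500
  f(c_2) = f(2.042500) = -2.519779
  f(a) × f(c) ≥ 0, new interval: [2.042500, 2.820000]

After 2 iteration(s), the approximation is c_2 = 2.042500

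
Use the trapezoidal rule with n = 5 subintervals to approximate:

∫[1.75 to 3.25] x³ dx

f(x) = x³
a = 1.75, b = 3.25, n = 5
h = (b - a)/n = 0.300000

Trapezoidal rule: (h/2)[f(x₀) + 2f(x₁) + 2f(x₂) + ... + f(xₙ)]

x_0 = 1.7500, f(x_0) = 5.359375, coefficient = 1
x_1 = 2.0500, f(x_1) = 8.615125, coefficient = 2
x_2 = 2.3500, f(x_2) = 12.977875, coefficient = 2
x_3 = 2.6500, f(x_3) = 18.609625, coefficient = 2
x_4 = 2.9500, f(x_4) = 25.672375, coefficient = 2
x_5 = 3.2500, f(x_5) = 34.328125, coefficient = 1

I ≈ (0.300000/2) × 171.437500 = 25.715625
Exact value: 25.546875
Error: 0.168750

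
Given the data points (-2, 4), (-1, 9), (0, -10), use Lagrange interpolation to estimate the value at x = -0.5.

Lagrange interpolation formula:
P(x) = Σ yᵢ × Lᵢ(x)
where Lᵢ(x) = Π_{j≠i} (x - xⱼ)/(xᵢ - xⱼ)

L_0(-0.5) = (-0.5 - (-1))/(-2 - (-1)) × (-0.5 - 0)/(-2 - 0) = -0.125000
L_1(-0.5) = (-0.5 - (-2))/(-1 - (-2)) × (-0.5 - 0)/(-1 - 0) = 0.750000
L_2(-0.5) = (-0.5 - (-2))/(0 - (-2)) × (-0.5 - (-1))/(0 - (-1)) = 0.375000

P(-0.5) = 4×L_0(-0.5) + 9×L_1(-0.5) + (-10)×L_2(-0.5)
P(-0.5) = 2.500000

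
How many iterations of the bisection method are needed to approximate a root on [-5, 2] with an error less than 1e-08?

We need (b-a)/2^n ≤ 1e-08
(2 - (-5))/2^n ≤ 1e-08
7/2^n ≤ 1e-08
2^n ≥ 700000000
n ≥ log₂(700000000) = 29.38
n ≥ 30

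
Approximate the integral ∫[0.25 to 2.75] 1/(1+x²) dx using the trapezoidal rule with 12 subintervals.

f(x) = 1/(1+x²)
a = 0.25, b = 2.75, n = 12
h = (b - a)/n = 0.208333

Trapezoidal rule: (h/2)[f(x₀) + 2f(x₁) + 2f(x₂) + ... + f(xₙ)]

x_0 = 0.2500, f(x_0) = 0.941176, coefficient = 1
x_1 = 0.4583, f(x_1) = 0.826399, coefficient = 2
x_2 = 0.6667, f(x_2) = 0.692308, coefficient = 2
x_3 = 0.8750, f(x_3) = 0.566372, coefficient = 2
x_4 = 1.0833, f(x_4) = 0.460064, coefficient = 2
x_5 = 1.2917, f(x_5) = 0.374756, coefficient = 2
x_6 = 1.5000, f(x_6) = 0.307692, coefficient = 2
x_7 = 1.7083, f(x_7) = 0.255206, coefficient = 2
x_8 = 1.9167, f(x_8) = 0.213967, coefficient = 2
x_9 = 2.1250, f(x_9) = 0.181303, coefficient = 2
x_10 = 2.3333, f(x_10) = 0.155172, coefficient = 2
x_11 = 2.5417, f(x_11) = 0.134047, coefficient = 2
x_12 = 2.7500, f(x_12) = 0.116788, coefficient = 1

I ≈ (0.208333/2) × 9.392537 = 0.978389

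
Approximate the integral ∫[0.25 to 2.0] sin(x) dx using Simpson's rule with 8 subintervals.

f(x) = sin(x)
a = 0.25, b = 2.0, n = 8
h = (b - a)/n = 0.218750

Simpson's rule: (h/3)[f(x₀) + 4f(x₁) + 2f(x₂) + ... + f(xₙ)]

x_0 = 0.2500, f(x_0) = 0.247404, coefficient = 1
x_1 = 0.4688, f(x_1) = 0.451771, coefficient = 4
x_2 = 0.6875, f(x_2) = 0.634607, coefficient = 2
x_3 = 0.9062, f(x_3) = 0.787197, coefficient = 4
x_4 = 1.1250, f(x_4) = 0.902268, coefficient = 2
x_5 = 1.3438, f(x_5) = 0.974336, coefficient = 4
x_6 = 1.5625, f(x_6) = 0.999966, coefficient = 2
x_7 = 1.7812, f(x_7) = 0.977936, coefficient = 4
x_8 = 2.0000, f(x_8) = 0.909297, coefficient = 1

I ≈ (0.218750/3) × 18.995341 = 1.385077
Exact value: 1.385059
Error: 0.000018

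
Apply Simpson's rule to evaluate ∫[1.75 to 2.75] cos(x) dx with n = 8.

f(x) = cos(x)
a = 1.75, b = 2.75, n = 8
h = (b - a)/n = 0.125000

Simpson's rule: (h/3)[f(x₀) + 4f(x₁) + 2f(x₂) + ... + f(xₙ)]

x_0 = 1.7500, f(x_0) = -0.178246, coefficient = 1
x_1 = 1.8750, f(x_1) = -0.299534, coefficient = 4
x_2 = 2.0000, f(x_2) = -0.416147, coefficient = 2
x_3 = 2.1250, f(x_3) = -0.526266, coefficient = 4
x_4 = 2.2500, f(x_4) = -0.628174, coefficient = 2
x_5 = 2.3750, f(x_5) = -0.720278, coefficient = 4
x_6 = 2.5000, f(x_6) = -0.801144, coefficient = 2
x_7 = 2.6250, f(x_7) = -0.869507, coefficient = 4
x_8 = 2.7500, f(x_8) = -0.924302, coefficient = 1

I ≈ (0.125000/3) × -14.455819 = -0.602326
Exact value: -0.602325
Error: 0.000001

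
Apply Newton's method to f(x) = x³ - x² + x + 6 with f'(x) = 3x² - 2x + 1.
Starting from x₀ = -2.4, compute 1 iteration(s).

f(x) = x³ - x² + x + 6
f'(x) = 3x² - 2x + 1
x₀ = -2.4

Newton-Raphson formula: x_{n+1} = x_n - f(x_n)/f'(x_n)

Iteration 1:
  f(-2.400000) = -15.984000
  f'(-2.400000) = 23.080000
  x_1 = -2.400000 - (-15.984000)/23.080000 = -1.707452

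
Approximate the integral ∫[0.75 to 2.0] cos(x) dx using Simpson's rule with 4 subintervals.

f(x) = cos(x)
a = 0.75, b = 2.0, n = 4
h = (b - a)/n = 0.312500

Simpson's rule: (h/3)[f(x₀) + 4f(x₁) + 2f(x₂) + ... + f(xₙ)]

x_0 = 0.7500, f(x_0) = 0.731689, coefficient = 1
x_1 = 1.0625, f(x_1) = 0.486690, coefficient = 4
x_2 = 1.3750, f(x_2) = 0.194548, coefficient = 2
x_3 = 1.6875, f(x_3) = -0.116439, coefficient = 4
x_4 = 2.0000, f(x_4) = -0.416147, coefficient = 1

I ≈ (0.312500/3) × 2.185640 = 0.227671
Exact value: 0.227659
Error: 0.000012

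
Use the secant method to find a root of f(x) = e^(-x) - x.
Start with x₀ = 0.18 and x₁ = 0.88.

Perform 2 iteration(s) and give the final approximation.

f(x) = e^(-x) - x
x₀ = 0.18, x₁ = 0.88

Secant formula: x_{n+1} = x_n - f(x_n)(x_n - x_{n-1})/(f(x_n) - f(x_{n-1}))

Iteration 1:
  f(0.180000) = 0.655270
  f(0.880000) = -0.465217
  x_2 = 0.880000 - (-0.465217)×(0.880000 - 0.180000)/(-0.465217 - 0.655270)
       = 0.589366
Iteration 2:
  f(0.880000) = -0.465217
  f(0.589366) = -0.034687
  x_3 = 0.589366 - (-0.034687)×(0.589366 - 0.880000)/(-0.034687 - (-0.465217))
       = 0.565950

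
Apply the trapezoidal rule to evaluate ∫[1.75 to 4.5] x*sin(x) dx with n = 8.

f(x) = x*sin(x)
a = 1.75, b = 4.5, n = 8
h = (b - a)/n = 0.343750

Trapezoidal rule: (h/2)[f(x₀) + 2f(x₁) + 2f(x₂) + ... + f(xₙ)]

x_0 = 1.7500, f(x_0) = 1.721975, coefficient = 1
x_1 = 2.0938, f(x_1) = 1.813916, coefficient = 2
x_2 = 2.4375, f(x_2) = 1.577897, coefficient = 2
x_3 = 2.7812, f(x_3) = 0.980655, coefficient = 2
x_4 = 3.1250, f(x_4) = 0.051850, coefficient = 2
x_5 = 3.4688, f(x_5) = -1.114691, coefficient = 2
x_6 = 3.8125, f(x_6) = -2.370220, coefficient = 2
x_7 = 4.1562, f(x_7) = -3.529902, coefficient = 2
x_8 = 4.5000, f(x_8) = -4.398886, coefficient = 1

I ≈ (0.343750/2) × -7.857901 = -1.350577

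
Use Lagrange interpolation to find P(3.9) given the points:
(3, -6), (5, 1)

Lagrange interpolation formula:
P(x) = Σ yᵢ × Lᵢ(x)
where Lᵢ(x) = Π_{j≠i} (x - xⱼ)/(xᵢ - xⱼ)

L_0(3.9) = (3.9 - 5)/(3 - 5) = 0.550000
L_1(3.9) = (3.9 - 3)/(5 - 3) = 0.450000

P(3.9) = (-6)×L_0(3.9) + 1×L_1(3.9)
P(3.9) = -2.850000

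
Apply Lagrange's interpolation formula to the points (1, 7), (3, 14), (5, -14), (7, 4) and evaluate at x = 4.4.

Lagrange interpolation formula:
P(x) = Σ yᵢ × Lᵢ(x)
where Lᵢ(x) = Π_{j≠i} (x - xⱼ)/(xᵢ - xⱼ)

L_0(4.4) = (4.4 - 3)/(1 - 3) × (4.4 - 5)/(1 - 5) × (4.4 - 7)/(1 - 7) = -0.045500
L_1(4.4) = (4.4 - 1)/(3 - 1) × (4.4 - 5)/(3 - 5) × (4.4 - 7)/(3 - 7) = 0.331500
L_2(4.4) = (4.4 - 1)/(5 - 1) × (4.4 - 3)/(5 - 3) × (4.4 - 7)/(5 - 7) = 0.773500
L_3(4.4) = (4.4 - 1)/(7 - 1) × (4.4 - 3)/(7 - 3) × (4.4 - 5)/(7 - 5) = -0.059500

P(4.4) = 7×L_0(4.4) + 14×L_1(4.4) + (-14)×L_2(4.4) + 4×L_3(4.4)
P(4.4) = -6.744500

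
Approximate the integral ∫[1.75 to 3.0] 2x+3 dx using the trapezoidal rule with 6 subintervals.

f(x) = 2x+3
a = 1.75, b = 3.0, n = 6
h = (b - a)/n = 0.208333

Trapezoidal rule: (h/2)[f(x₀) + 2f(x₁) + 2f(x₂) + ... + f(xₙ)]

x_0 = 1.7500, f(x_0) = 6.500000, coefficient = 1
x_1 = 1.9583, f(x_1) = 6.916667, coefficient = 2
x_2 = 2.1667, f(x_2) = 7.333333, coefficient = 2
x_3 = 2.3750, f(x_3) = 7.750000, coefficient = 2
x_4 = 2.5833, f(x_4) = 8.166667, coefficient = 2
x_5 = 2.7917, f(x_5) = 8.583333, coefficient = 2
x_6 = 3.0000, f(x_6) = 9.000000, coefficient = 1

I ≈ (0.208333/2) × 93.000000 = 9.687500
Exact value: 9.687500
Error: 0.000000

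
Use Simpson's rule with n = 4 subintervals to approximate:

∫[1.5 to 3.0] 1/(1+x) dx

f(x) = 1/(1+x)
a = 1.5, b = 3.0, n = 4
h = (b - a)/n = 0.375000

Simpson's rule: (h/3)[f(x₀) + 4f(x₁) + 2f(x₂) + ... + f(xₙ)]

x_0 = 1.5000, f(x_0) = 0.400000, coefficient = 1
x_1 = 1.8750, f(x_1) = 0.347826, coefficient = 4
x_2 = 2.2500, f(x_2) = 0.307692, coefficient = 2
x_3 = 2.6250, f(x_3) = 0.275862, coefficient = 4
x_4 = 3.0000, f(x_4) = 0.250000, coefficient = 1

I ≈ (0.375000/3) × 3.760137 = 0.470017
Exact value: 0.470004
Error: 0.000014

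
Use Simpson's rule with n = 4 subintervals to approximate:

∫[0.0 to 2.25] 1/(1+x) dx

f(x) = 1/(1+x)
a = 0.0, b = 2.25, n = 4
h = (b - a)/n = 0.562500

Simpson's rule: (h/3)[f(x₀) + 4f(x₁) + 2f(x₂) + ... + f(xₙ)]

x_0 = 0.0000, f(x_0) = 1.000000, coefficient = 1
x_1 = 0.5625, f(x_1) = 0.640000, coefficient = 4
x_2 = 1.1250, f(x_2) = 0.470588, coefficient = 2
x_3 = 1.6875, f(x_3) = 0.372093, coefficient = 4
x_4 = 2.2500, f(x_4) = 0.307692, coefficient = 1

I ≈ (0.562500/3) × 6.297241 = 1.180733
Exact value: 1.178655
Error: 0.002078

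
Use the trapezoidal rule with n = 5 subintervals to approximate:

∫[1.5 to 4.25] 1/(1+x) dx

f(x) = 1/(1+x)
a = 1.5, b = 4.25, n = 5
h = (b - a)/n = 0.550000

Trapezoidal rule: (h/2)[f(x₀) + 2f(x₁) + 2f(x₂) + ... + f(xₙ)]

x_0 = 1.5000, f(x_0) = 0.400000, coefficient = 1
x_1 = 2.0500, f(x_1) = 0.327869, coefficient = 2
x_2 = 2.6000, f(x_2) = 0.277778, coefficient = 2
x_3 = 3.1500, f(x_3) = 0.240964, coefficient = 2
x_4 = 3.7000, f(x_4) = 0.212766, coefficient = 2
x_5 = 4.2500, f(x_5) = 0.190476, coefficient = 1

I ≈ (0.550000/2) × 2.709229 = 0.745038
Exact value: 0.741937
Error: 0.003101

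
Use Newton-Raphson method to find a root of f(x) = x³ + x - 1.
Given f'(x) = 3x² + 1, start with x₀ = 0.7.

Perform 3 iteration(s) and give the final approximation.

f(x) = x³ + x - 1
f'(x) = 3x² + 1
x₀ = 0.7

Newton-Raphson formula: x_{n+1} = x_n - f(x_n)/f'(x_n)

Iteration 1:
  f(0.700000) = 0.043000
  f'(0.700000) = 2.470000
  x_1 = 0.700000 - 0.043000/2.470000 = 0.682591
Iteration 2:
  f(0.682591) = 0.000631
  f'(0.682591) = 2.397792
  x_2 = 0.682591 - 0.000631/2.397792 = 0.682328
Iteration 3:
  f(0.682328) = 0.000000
  f'(0.682328) = 2.396714
  x_3 = 0.682328 - 0.000000/2.396714 = 0.682328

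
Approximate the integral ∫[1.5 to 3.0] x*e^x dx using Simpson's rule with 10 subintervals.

f(x) = x*e^x
a = 1.5, b = 3.0, n = 10
h = (b - a)/n = 0.150000

Simpson's rule: (h/3)[f(x₀) + 4f(x₁) + 2f(x₂) + ... + f(xₙ)]

x_0 = 1.5000, f(x_0) = 6.722534, coefficient = 1
x_1 = 1.6500, f(x_1) = 8.591517, coefficient = 4
x_2 = 1.8000, f(x_2) = 10.889365, coefficient = 2
x_3 = 1.9500, f(x_3) = 13.705941, coefficient = 4
x_4 = 2.1000, f(x_4) = 17.148957, coefficient = 2
x_5 = 2.2500, f(x_5) = 21.347406, coefficient = 4
x_6 = 2.4000, f(x_6) = 26.455623, coefficient = 2
x_7 = 2.5500, f(x_7) = 32.658115, coefficient = 4
x_8 = 2.7000, f(x_8) = 40.175276, coefficient = 2
x_9 = 2.8500, f(x_9) = 49.270178, coefficient = 4
x_10 = 3.0000, f(x_10) = 60.256611, coefficient = 1

I ≈ (0.150000/3) × 758.610211 = 37.930511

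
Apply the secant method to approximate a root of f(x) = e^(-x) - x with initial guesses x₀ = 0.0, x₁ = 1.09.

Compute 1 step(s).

f(x) = e^(-x) - x
x₀ = 0.0, x₁ = 1.09

Secant formula: x_{n+1} = x_n - f(x_n)(x_n - x_{n-1})/(f(x_n) - f(x_{n-1}))

Iteration 1:
  f(0.000000) = 1.000000
  f(1.090000) = -0.753784
  x_2 = 1.090000 - (-0.753784)×(1.090000 - 0.000000)/(-0.753784 - 1.000000)
       = 0.621513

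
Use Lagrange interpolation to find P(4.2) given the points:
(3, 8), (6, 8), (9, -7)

Lagrange interpolation formula:
P(x) = Σ yᵢ × Lᵢ(x)
where Lᵢ(x) = Π_{j≠i} (x - xⱼ)/(xᵢ - xⱼ)

L_0(4.2) = (4.2 - 6)/(3 - 6) × (4.2 - 9)/(3 - 9) = 0.480000
L_1(4.2) = (4.2 - 3)/(6 - 3) × (4.2 - 9)/(6 - 9) = 0.640000
L_2(4.2) = (4.2 - 3)/(9 - 3) × (4.2 - 6)/(9 - 6) = -0.120000

P(4.2) = 8×L_0(4.2) + 8×L_1(4.2) + (-7)×L_2(4.2)
P(4.2) = 9.800000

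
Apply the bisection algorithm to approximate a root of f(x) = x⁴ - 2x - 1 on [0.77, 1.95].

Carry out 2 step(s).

f(x) = x⁴ - 2x - 1
Initial interval: [0.77, 1.95]

Iteration 1:
  c_1 = (0.770000 + 1.950000)/2 = 1.360000
  f(c_1) = f(1.360000) = -0.298980
  f(a) × f(c) ≥ 0, new interval: [1.360000, 1.950000]
Iteration 2:
  c_2 = (1.360000 + 1.950000)/2 = 1.655000
  f(c_2) = f(1.655000) = 3.192258
  f(a) × f(c) < 0, new interval: [1.360000, 1.655000]

After 2 iteration(s), the approximation is c_2 = 1.655000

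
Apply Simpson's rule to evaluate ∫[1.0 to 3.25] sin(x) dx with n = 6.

f(x) = sin(x)
a = 1.0, b = 3.25, n = 6
h = (b - a)/n = 0.375000

Simpson's rule: (h/3)[f(x₀) + 4f(x₁) + 2f(x₂) + ... + f(xₙ)]

x_0 = 1.0000, f(x_0) = 0.841471, coefficient = 1
x_1 = 1.3750, f(x_1) = 0.980893, coefficient = 4
x_2 = 1.7500, f(x_2) = 0.983986, coefficient = 2
x_3 = 2.1250, f(x_3) = 0.850320, coefficient = 4
x_4 = 2.5000, f(x_4) = 0.598472, coefficient = 2
x_5 = 2.8750, f(x_5) = 0.263446, coefficient = 4
x_6 = 3.2500, f(x_6) = -0.108195, coefficient = 1

I ≈ (0.375000/3) × 12.276827 = 1.534603
Exact value: 1.534432
Error: 0.000171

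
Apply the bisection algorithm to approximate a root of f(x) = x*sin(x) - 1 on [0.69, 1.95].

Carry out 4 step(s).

f(x) = x*sin(x) - 1
Initial interval: [0.69, 1.95]

Iteration 1:
  c_1 = (0.690000 + 1.950000)/2 = 1.320000
  f(c_1) = f(1.320000) = 0.278704
  f(a) × f(c) < 0, new interval: [0.690000, 1.320000]
Iteration 2:
  c_2 = (0.690000 + 1.320000)/2 = 1.005000
  f(c_2) = f(1.005000) = -0.151617
  f(a) × f(c) ≥ 0, new interval: [1.005000, 1.320000]
Iteration 3:
  c_3 = (1.005000 + 1.320000)/2 = 1.162500
  f(c_3) = f(1.162500) = 0.066941
  f(a) × f(c) < 0, new interval: [1.005000, 1.162500]
Iteration 4:
  c_4 = (1.005000 + 1.162500)/2 = 1.083750
  f(c_4) = f(1.083750) = -0.042269
  f(a) × f(c) ≥ 0, new interval: [1.083750, 1.162500]

After 4 iteration(s), the approximation is c_4 = 1.083750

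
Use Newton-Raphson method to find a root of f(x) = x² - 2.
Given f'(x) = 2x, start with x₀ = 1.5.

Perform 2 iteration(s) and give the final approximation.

f(x) = x² - 2
f'(x) = 2x
x₀ = 1.5

Newton-Raphson formula: x_{n+1} = x_n - f(x_n)/f'(x_n)

Iteration 1:
  f(1.500000) = 0.250000
  f'(1.500000) = 3.000000
  x_1 = 1.500000 - 0.250000/3.000000 = 1.416667
Iteration 2:
  f(1.416667) = 0.006944
  f'(1.416667) = 2.833333
  x_2 = 1.416667 - 0.006944/2.833333 = 1.414216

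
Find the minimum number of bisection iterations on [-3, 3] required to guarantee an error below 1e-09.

We need (b-a)/2^n ≤ 1e-09
(3 - (-3))/2^n ≤ 1e-09
6/2^n ≤ 1e-09
2^n ≥ 6000000000
n ≥ log₂(6000000000) = 32.48
n ≥ 33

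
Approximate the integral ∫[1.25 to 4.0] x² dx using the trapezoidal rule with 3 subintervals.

f(x) = x²
a = 1.25, b = 4.0, n = 3
h = (b - a)/n = 0.916667

Trapezoidal rule: (h/2)[f(x₀) + 2f(x₁) + 2f(x₂) + ... + f(xₙ)]

x_0 = 1.2500, f(x_0) = 1.562500, coefficient = 1
x_1 = 2.1667, f(x_1) = 4.694444, coefficient = 2
x_2 = 3.0833, f(x_2) = 9.506944, coefficient = 2
x_3 = 4.0000, f(x_3) = 16.000000, coefficient = 1

I ≈ (0.916667/2) × 45.965278 = 21.067419
Exact value: 20.682292
Error: 0.385127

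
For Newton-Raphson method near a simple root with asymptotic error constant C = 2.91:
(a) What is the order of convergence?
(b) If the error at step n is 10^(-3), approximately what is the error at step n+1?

(a) Newton-Raphson has quadratic (order 2) convergence near simple roots.
    This means |e_{n+1}| ≈ C|e_n|².

(b) With |e_n| = 10^(-3) and C = 2.91:
    |e_{n+1}| ≈ 2.91 × (10^(-3))² = 2.91 × 10^(-6)

(a) 2 (quadratic); (b) |e_{n+1}| ≈ 2.910e-06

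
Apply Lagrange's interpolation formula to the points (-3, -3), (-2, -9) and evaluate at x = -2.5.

Lagrange interpolation formula:
P(x) = Σ yᵢ × Lᵢ(x)
where Lᵢ(x) = Π_{j≠i} (x - xⱼ)/(xᵢ - xⱼ)

L_0(-2.5) = (-2.5 - (-2))/(-3 - (-2)) = 0.500000
L_1(-2.5) = (-2.5 - (-3))/(-2 - (-3)) = 0.500000

P(-2.5) = (-3)×L_0(-2.5) + (-9)×L_1(-2.5)
P(-2.5) = -6.000000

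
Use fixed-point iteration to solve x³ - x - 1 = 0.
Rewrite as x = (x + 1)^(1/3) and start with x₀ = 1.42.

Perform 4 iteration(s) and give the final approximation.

Equation: x³ - x - 1 = 0
Fixed-point form: x = (x + 1)^(1/3)
x₀ = 1.42

x_1 = g(1.420000) = 1.342575
x_2 = g(1.342575) = 1.328101
x_3 = g(1.328101) = 1.325360
x_4 = g(1.325360) = 1.324840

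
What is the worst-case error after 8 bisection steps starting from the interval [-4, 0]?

Bisection error bound: |error| ≤ (b-a)/2^n
|error| ≤ (0 - (-4))/2^8 = 4/2^8
|error| ≤ 0.0156250000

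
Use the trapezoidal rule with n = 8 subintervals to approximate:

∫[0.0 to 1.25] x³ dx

f(x) = x³
a = 0.0, b = 1.25, n = 8
h = (b - a)/n = 0.156250

Trapezoidal rule: (h/2)[f(x₀) + 2f(x₁) + 2f(x₂) + ... + f(xₙ)]

x_0 = 0.0000, f(x_0) = 0.000000, coefficient = 1
x_1 = 0.1562, f(x_1) = 0.003815, coefficient = 2
x_2 = 0.3125, f(x_2) = 0.030518, coefficient = 2
x_3 = 0.4688, f(x_3) = 0.102997, coefficient = 2
x_4 = 0.6250, f(x_4) = 0.244141, coefficient = 2
x_5 = 0.7812, f(x_5) = 0.476837, coefficient = 2
x_6 = 0.9375, f(x_6) = 0.823975, coefficient = 2
x_7 = 1.0938, f(x_7) = 1.308441, coefficient = 2
x_8 = 1.2500, f(x_8) = 1.953125, coefficient = 1

I ≈ (0.156250/2) × 7.934570 = 0.619888
Exact value: 0.610352
Error: 0.009537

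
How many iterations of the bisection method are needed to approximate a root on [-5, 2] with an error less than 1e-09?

We need (b-a)/2^n ≤ 1e-09
(2 - (-5))/2^n ≤ 1e-09
7/2^n ≤ 1e-09
2^n ≥ 7000000000
n ≥ log₂(7000000000) = 32.70
n ≥ 33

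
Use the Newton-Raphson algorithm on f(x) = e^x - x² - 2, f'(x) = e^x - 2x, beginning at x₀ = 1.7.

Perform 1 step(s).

f(x) = e^x - x² - 2
f'(x) = e^x - 2x
x₀ = 1.7

Newton-Raphson formula: x_{n+1} = x_n - f(x_n)/f'(x_n)

Iteration 1:
  f(1.700000) = 0.583947
  f'(1.700000) = 2.073947
  x_1 = 1.700000 - 0.583947/2.073947 = 1.418437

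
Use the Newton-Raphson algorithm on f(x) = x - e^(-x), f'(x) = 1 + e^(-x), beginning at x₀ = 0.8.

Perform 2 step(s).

f(x) = x - e^(-x)
f'(x) = 1 + e^(-x)
x₀ = 0.8

Newton-Raphson formula: x_{n+1} = x_n - f(x_n)/f'(x_n)

Iteration 1:
  f(0.800000) = 0.350671
  f'(0.800000) = 1.449329
  x_1 = 0.800000 - 0.350671/1.449329 = 0.558046
Iteration 2:
  f(0.558046) = -0.014280
  f'(0.558046) = 1.572326
  x_2 = 0.558046 - (-0.014280)/1.572326 = 0.567128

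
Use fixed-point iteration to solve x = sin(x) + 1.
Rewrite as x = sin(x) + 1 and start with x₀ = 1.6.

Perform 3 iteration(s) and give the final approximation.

Equation: x = sin(x) + 1
Fixed-point form: x = sin(x) + 1
x₀ = 1.6

x_1 = g(1.600000) = 1.999574
x_2 = g(1.999574) = 1.909475
x_3 = g(1.909475) = 1.943195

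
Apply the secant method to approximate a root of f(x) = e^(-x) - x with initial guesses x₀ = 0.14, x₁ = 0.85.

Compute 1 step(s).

f(x) = e^(-x) - x
x₀ = 0.14, x₁ = 0.85

Secant formula: x_{n+1} = x_n - f(x_n)(x_n - x_{n-1})/(f(x_n) - f(x_{n-1}))

Iteration 1:
  f(0.140000) = 0.729358
  f(0.850000) = -0.422585
  x_2 = 0.850000 - (-0.422585)×(0.850000 - 0.140000)/(-0.422585 - 0.729358)
       = 0.589540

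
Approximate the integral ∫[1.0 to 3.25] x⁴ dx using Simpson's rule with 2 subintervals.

f(x) = x⁴
a = 1.0, b = 3.25, n = 2
h = (b - a)/n = 1.125000

Simpson's rule: (h/3)[f(x₀) + 4f(x₁) + 2f(x₂) + ... + f(xₙ)]

x_0 = 1.0000, f(x_0) = 1.000000, coefficient = 1
x_1 = 2.1250, f(x_1) = 20.390869, coefficient = 4
x_2 = 3.2500, f(x_2) = 111.566406, coefficient = 1

I ≈ (1.125000/3) × 194.129883 = 72.798706
Exact value: 72.318164
Error: 0.480542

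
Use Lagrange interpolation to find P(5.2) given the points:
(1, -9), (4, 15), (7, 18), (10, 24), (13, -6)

Lagrange interpolation formula:
P(x) = Σ yᵢ × Lᵢ(x)
where Lᵢ(x) = Π_{j≠i} (x - xⱼ)/(xᵢ - xⱼ)

L_0(5.2) = (5.2 - 4)/(1 - 4) × (5.2 - 7)/(1 - 7) × (5.2 - 10)/(1 - 10) × (5.2 - 13)/(1 - 13) = -0.041600
L_1(5.2) = (5.2 - 1)/(4 - 1) × (5.2 - 7)/(4 - 7) × (5.2 - 10)/(4 - 10) × (5.2 - 13)/(4 - 13) = 0.582400
L_2(5.2) = (5.2 - 1)/(7 - 1) × (5.2 - 4)/(7 - 4) × (5.2 - 10)/(7 - 10) × (5.2 - 13)/(7 - 13) = 0.582400
L_3(5.2) = (5.2 - 1)/(10 - 1) × (5.2 - 4)/(10 - 4) × (5.2 - 7)/(10 - 7) × (5.2 - 13)/(10 - 13) = -0.145600
L_4(5.2) = (5.2 - 1)/(13 - 1) × (5.2 - 4)/(13 - 4) × (5.2 - 7)/(13 - 7) × (5.2 - 10)/(13 - 10) = 0.022400

P(5.2) = (-9)×L_0(5.2) + 15×L_1(5.2) + 18×L_2(5.2) + 24×L_3(5.2) + (-6)×L_4(5.2)
P(5.2) = 15.964800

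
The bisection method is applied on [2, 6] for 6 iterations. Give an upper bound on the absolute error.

Bisection error bound: |error| ≤ (b-a)/2^n
|error| ≤ (6 - 2)/2^6 = 4/2^6
|error| ≤ 0.0625000000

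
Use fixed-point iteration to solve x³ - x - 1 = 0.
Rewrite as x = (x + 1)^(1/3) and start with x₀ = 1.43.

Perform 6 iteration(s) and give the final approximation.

Equation: x³ - x - 1 = 0
Fixed-point form: x = (x + 1)^(1/3)
x₀ = 1.43

x_1 = g(1.430000) = 1.344421
x_2 = g(1.344421) = 1.328450
x_3 = g(1.328450) = 1.325426
x_4 = g(1.325426) = 1.324853
x_5 = g(1.324853) = 1.324744
x_6 = g(1.324744) = 1.324723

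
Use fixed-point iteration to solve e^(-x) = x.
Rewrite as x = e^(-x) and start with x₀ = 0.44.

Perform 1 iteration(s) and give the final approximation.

Equation: e^(-x) = x
Fixed-point form: x = e^(-x)
x₀ = 0.44

x_1 = g(0.440000) = 0.644036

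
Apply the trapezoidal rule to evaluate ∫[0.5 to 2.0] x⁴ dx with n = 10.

f(x) = x⁴
a = 0.5, b = 2.0, n = 10
h = (b - a)/n = 0.150000

Trapezoidal rule: (h/2)[f(x₀) + 2f(x₁) + 2f(x₂) + ... + f(xₙ)]

x_0 = 0.5000, f(x_0) = 0.062500, coefficient = 1
x_1 = 0.6500, f(x_1) = 0.178506, coefficient = 2
x_2 = 0.8000, f(x_2) = 0.409600, coefficient = 2
x_3 = 0.9500, f(x_3) = 0.814506, coefficient = 2
x_4 = 1.1000, f(x_4) = 1.464100, coefficient = 2
x_5 = 1.2500, f(x_5) = 2.441406, coefficient = 2
x_6 = 1.4000, f(x_6) = 3.841600, coefficient = 2
x_7 = 1.5500, f(x_7) = 5.772006, coefficient = 2
x_8 = 1.7000, f(x_8) = 8.352100, coefficient = 2
x_9 = 1.8500, f(x_9) = 11.713506, coefficient = 2
x_10 = 2.0000, f(x_10) = 16.000000, coefficient = 1

I ≈ (0.150000/2) × 86.037162 = 6.452787
Exact value: 6.393750
Error: 0.059037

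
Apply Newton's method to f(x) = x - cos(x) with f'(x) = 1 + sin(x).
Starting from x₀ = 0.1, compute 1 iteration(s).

f(x) = x - cos(x)
f'(x) = 1 + sin(x)
x₀ = 0.1

Newton-Raphson formula: x_{n+1} = x_n - f(x_n)/f'(x_n)

Iteration 1:
  f(0.100000) = -0.895004
  f'(0.100000) = 1.099833
  x_1 = 0.100000 - (-0.895004)/1.099833 = 0.913763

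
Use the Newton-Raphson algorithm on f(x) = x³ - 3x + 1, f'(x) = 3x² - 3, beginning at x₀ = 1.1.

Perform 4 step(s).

f(x) = x³ - 3x + 1
f'(x) = 3x² - 3
x₀ = 1.1

Newton-Raphson formula: x_{n+1} = x_n - f(x_n)/f'(x_n)

Iteration 1:
  f(1.100000) = -0.969000
  f'(1.100000) = 0.630000
  x_1 = 1.100000 - (-0.969000)/0.630000 = 2.638095
Iteration 2:
  f(2.638095) = 11.445661
  f'(2.638095) = 17.878639
  x_2 = 2.638095 - 11.445661/17.878639 = 1.997909
Iteration 3:
  f(1.997909) = 2.981206
  f'(1.997909) = 8.974920
  x_3 = 1.997909 - 2.981206/8.974920 = 1.665738
Iteration 4:
  f(1.665738) = 0.624682
  f'(1.665738) = 5.324050
  x_4 = 1.665738 - 0.624682/5.324050 = 1.548406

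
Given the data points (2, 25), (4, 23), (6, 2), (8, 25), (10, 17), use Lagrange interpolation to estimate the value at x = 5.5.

Lagrange interpolation formula:
P(x) = Σ yᵢ × Lᵢ(x)
where Lᵢ(x) = Π_{j≠i} (x - xⱼ)/(xᵢ - xⱼ)

L_0(5.5) = (5.5 - 4)/(2 - 4) × (5.5 - 6)/(2 - 6) × (5.5 - 8)/(2 - 8) × (5.5 - 10)/(2 - 10) = -0.021973
L_1(5.5) = (5.5 - 2)/(4 - 2) × (5.5 - 6)/(4 - 6) × (5.5 - 8)/(4 - 8) × (5.5 - 10)/(4 - 10) = 0.205078
L_2(5.5) = (5.5 - 2)/(6 - 2) × (5.5 - 4)/(6 - 4) × (5.5 - 8)/(6 - 8) × (5.5 - 10)/(6 - 10) = 0.922852
L_3(5.5) = (5.5 - 2)/(8 - 2) × (5.5 - 4)/(8 - 4) × (5.5 - 6)/(8 - 6) × (5.5 - 10)/(8 - 10) = -0.123047
L_4(5.5) = (5.5 - 2)/(10 - 2) × (5.5 - 4)/(10 - 4) × (5.5 - 6)/(10 - 6) × (5.5 - 8)/(10 - 8) = 0.017090

P(5.5) = 25×L_0(5.5) + 23×L_1(5.5) + 2×L_2(5.5) + 25×L_3(5.5) + 17×L_4(5.5)
P(5.5) = 3.227539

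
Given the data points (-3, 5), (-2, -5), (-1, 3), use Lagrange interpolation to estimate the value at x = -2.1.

Lagrange interpolation formula:
P(x) = Σ yᵢ × Lᵢ(x)
where Lᵢ(x) = Π_{j≠i} (x - xⱼ)/(xᵢ - xⱼ)

L_0(-2.1) = (-2.1 - (-2))/(-3 - (-2)) × (-2.1 - (-1))/(-3 - (-1)) = 0.055000
L_1(-2.1) = (-2.1 - (-3))/(-2 - (-3)) × (-2.1 - (-1))/(-2 - (-1)) = 0.990000
L_2(-2.1) = (-2.1 - (-3))/(-1 - (-3)) × (-2.1 - (-2))/(-1 - (-2)) = -0.045000

P(-2.1) = 5×L_0(-2.1) + (-5)×L_1(-2.1) + 3×L_2(-2.1)
P(-2.1) = -4.810000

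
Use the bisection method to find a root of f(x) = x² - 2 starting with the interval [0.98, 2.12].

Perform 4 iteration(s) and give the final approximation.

f(x) = x² - 2
Initial interval: [0.98, 2.12]

Iteration 1:
  c_1 = (0.980000 + 2.120000)/2 = 1.550000
  f(c_1) = f(1.550000) = 0.402500
  f(a) × f(c) < 0, new interval: [0.980000, 1.550000]
Iteration 2:
  c_2 = (0.980000 + 1.550000)/2 = 1.265000
  f(c_2) = f(1.265000) = -0.399775
  f(a) × f(c) ≥ 0, new interval: [1.265000, 1.550000]
Iteration 3:
  c_3 = (1.265000 + 1.550000)/2 = 1.407500
  f(c_3) = f(1.407500) = -0.018944
  f(a) × f(c) ≥ 0, new interval: [1.407500, 1.550000]
Iteration 4:
  c_4 = (1.407500 + 1.550000)/2 = 1.478750
  f(c_4) = f(1.478750) = 0.186702
  f(a) × f(c) < 0, new interval: [1.407500, 1.478750]

After 4 iteration(s), the approximation is c_4 = 1.478750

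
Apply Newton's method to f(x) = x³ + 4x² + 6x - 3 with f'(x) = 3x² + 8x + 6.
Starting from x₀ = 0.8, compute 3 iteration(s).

f(x) = x³ + 4x² + 6x - 3
f'(x) = 3x² + 8x + 6
x₀ = 0.8

Newton-Raphson formula: x_{n+1} = x_n - f(x_n)/f'(x_n)

Iteration 1:
  f(0.800000) = 4.872000
  f'(0.800000) = 14.320000
  x_1 = 0.800000 - 4.872000/14.320000 = 0.459777
Iteration 2:
  f(0.459777) = 0.701431
  f'(0.459777) = 10.312396
  x_2 = 0.459777 - 0.701431/10.312396 = 0.391758
Iteration 3:
  f(0.391758) = 0.024573
  f'(0.391758) = 9.594490
  x_3 = 0.391758 - 0.024573/9.594490 = 0.389197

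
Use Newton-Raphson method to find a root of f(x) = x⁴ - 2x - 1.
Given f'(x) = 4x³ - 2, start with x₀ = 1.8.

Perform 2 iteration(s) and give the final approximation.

f(x) = x⁴ - 2x - 1
f'(x) = 4x³ - 2
x₀ = 1.8

Newton-Raphson formula: x_{n+1} = x_n - f(x_n)/f'(x_n)

Iteration 1:
  f(1.800000) = 5.897600
  f'(1.800000) = 21.328000
  x_1 = 1.800000 - 5.897600/21.328000 = 1.523481
Iteration 2:
  f(1.523481) = 1.340051
  f'(1.523481) = 12.143960
  x_2 = 1.523481 - 1.340051/12.143960 = 1.413134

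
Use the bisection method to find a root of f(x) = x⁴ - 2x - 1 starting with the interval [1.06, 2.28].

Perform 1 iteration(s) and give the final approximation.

f(x) = x⁴ - 2x - 1
Initial interval: [1.06, 2.28]

Iteration 1:
  c_1 = (1.060000 + 2.280000)/2 = 1.670000
  f(c_1) = f(1.670000) = 3.437963
  f(a) × f(c) < 0, new interval: [1.060000, 1.670000]

After 1 iteration(s), the approximation is c_1 = 1.670000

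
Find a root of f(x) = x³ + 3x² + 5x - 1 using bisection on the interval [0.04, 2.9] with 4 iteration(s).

f(x) = x³ + 3x² + 5x - 1
Initial interval: [0.04, 2.9]

Iteration 1:
  c_1 = (0.040000 + 2.900000)/2 = 1.470000
  f(c_1) = f(1.470000) = 16.009223
  f(a) × f(c) < 0, new interval: [0.040000, 1.470000]
Iteration 2:
  c_2 = (0.040000 + 1.470000)/2 = 0.755000
  f(c_2) = f(0.755000) = 4.915444
  f(a) × f(c) < 0, new interval: [0.040000, 0.755000]
Iteration 3:
  c_3 = (0.040000 + 0.755000)/2 = 0.397500
  f(c_3) = f(0.397500) = 1.524326
  f(a) × f(c) < 0, new interval: [0.040000, 0.397500]
Iteration 4:
  c_4 = (0.040000 + 0.397500)/2 = 0.218750
  f(c_4) = f(0.218750) = 0.247772
  f(a) × f(c) < 0, new interval: [0.040000, 0.218750]

After 4 iteration(s), the approximation is c_4 = 0.218750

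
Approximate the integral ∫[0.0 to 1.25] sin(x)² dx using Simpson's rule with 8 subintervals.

f(x) = sin(x)²
a = 0.0, b = 1.25, n = 8
h = (b - a)/n = 0.156250

Simpson's rule: (h/3)[f(x₀) + 4f(x₁) + 2f(x₂) + ... + f(xₙ)]

x_0 = 0.0000, f(x_0) = 0.000000, coefficient = 1
x_1 = 0.1562, f(x_1) = 0.024216, coefficient = 4
x_2 = 0.3125, f(x_2) = 0.094518, coefficient = 2
x_3 = 0.4688, f(x_3) = 0.204097, coefficient = 4
x_4 = 0.6250, f(x_4) = 0.342339, coefficient = 2
x_5 = 0.7812, f(x_5) = 0.495852, coefficient = 4
x_6 = 0.9375, f(x_6) = 0.649767, coefficient = 2
x_7 = 1.0938, f(x_7) = 0.789175, coefficient = 4
x_8 = 1.2500, f(x_8) = 0.900572, coefficient = 1

I ≈ (0.156250/3) × 9.127180 = 0.475374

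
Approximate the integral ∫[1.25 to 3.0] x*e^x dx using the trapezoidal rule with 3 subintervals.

f(x) = x*e^x
a = 1.25, b = 3.0, n = 3
h = (b - a)/n = 0.583333

Trapezoidal rule: (h/2)[f(x₀) + 2f(x₁) + 2f(x₂) + ... + f(xₙ)]

x_0 = 1.2500, f(x_0) = 4.362929, coefficient = 1
x_1 = 1.8333, f(x_1) = 11.466952, coefficient = 2
x_2 = 2.4167, f(x_2) = 27.087053, coefficient = 2
x_3 = 3.0000, f(x_3) = 60.256611, coefficient = 1

I ≈ (0.583333/2) × 141.727548 = 41.337201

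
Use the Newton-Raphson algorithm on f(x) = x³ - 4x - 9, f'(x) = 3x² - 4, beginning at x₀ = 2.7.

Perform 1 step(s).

f(x) = x³ - 4x - 9
f'(x) = 3x² - 4
x₀ = 2.7

Newton-Raphson formula: x_{n+1} = x_n - f(x_n)/f'(x_n)

Iteration 1:
  f(2.700000) = -0.117000
  f'(2.700000) = 17.870000
  x_1 = 2.700000 - (-0.117000)/17.870000 = 2.706547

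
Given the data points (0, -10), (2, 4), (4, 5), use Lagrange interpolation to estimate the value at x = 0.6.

Lagrange interpolation formula:
P(x) = Σ yᵢ × Lᵢ(x)
where Lᵢ(x) = Π_{j≠i} (x - xⱼ)/(xᵢ - xⱼ)

L_0(0.6) = (0.6 - 2)/(0 - 2) × (0.6 - 4)/(0 - 4) = 0.595000
L_1(0.6) = (0.6 - 0)/(2 - 0) × (0.6 - 4)/(2 - 4) = 0.510000
L_2(0.6) = (0.6 - 0)/(4 - 0) × (0.6 - 2)/(4 - 2) = -0.105000

P(0.6) = (-10)×L_0(0.6) + 4×L_1(0.6) + 5×L_2(0.6)
P(0.6) = -4.435000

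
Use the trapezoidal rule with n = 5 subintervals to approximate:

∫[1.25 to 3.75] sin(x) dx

f(x) = sin(x)
a = 1.25, b = 3.75, n = 5
h = (b - a)/n = 0.500000

Trapezoidal rule: (h/2)[f(x₀) + 2f(x₁) + 2f(x₂) + ... + f(xₙ)]

x_0 = 1.2500, f(x_0) = 0.948985, coefficient = 1
x_1 = 1.7500, f(x_1) = 0.983986, coefficient = 2
x_2 = 2.2500, f(x_2) = 0.778073, coefficient = 2
x_3 = 2.7500, f(x_3) = 0.381661, coefficient = 2
x_4 = 3.2500, f(x_4) = -0.108195, coefficient = 2
x_5 = 3.7500, f(x_5) = -0.571561, coefficient = 1

I ≈ (0.500000/2) × 4.448473 = 1.112118
Exact value: 1.135882
Error: 0.023763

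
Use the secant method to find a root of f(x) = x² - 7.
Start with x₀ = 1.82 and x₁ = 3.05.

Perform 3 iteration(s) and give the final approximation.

f(x) = x² - 7
x₀ = 1.82, x₁ = 3.05

Secant formula: x_{n+1} = x_n - f(x_n)(x_n - x_{n-1})/(f(x_n) - f(x_{n-1}))

Iteration 1:
  f(1.820000) = -3.687600
  f(3.050000) = 2.302500
  x_2 = 3.050000 - 2.302500×(3.050000 - 1.820000)/(2.302500 - (-3.687600))
       = 2.577207
Iteration 2:
  f(3.050000) = 2.302500
  f(2.577207) = -0.358002
  x_3 = 2.577207 - (-0.358002)×(2.577207 - 3.050000)/(-0.358002 - 2.302500)
       = 2.640827
Iteration 3:
  f(2.577207) = -0.358002
  f(2.640827) = -0.026032
  x_4 = 2.640827 - (-0.026032)×(2.640827 - 2.577207)/(-0.026032 - (-0.358002))
       = 2.645816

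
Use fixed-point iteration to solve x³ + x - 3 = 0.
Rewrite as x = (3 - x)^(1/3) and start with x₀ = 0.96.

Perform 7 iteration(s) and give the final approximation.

Equation: x³ + x - 3 = 0
Fixed-point form: x = (3 - x)^(1/3)
x₀ = 0.96

x_1 = g(0.960000) = 1.268265
x_2 = g(1.268265) = 1.200864
x_3 = g(1.200864) = 1.216246
x_4 = g(1.216246) = 1.212770
x_5 = g(1.212770) = 1.213557
x_6 = g(1.213557) = 1.213379
x_7 = g(1.213379) = 1.213419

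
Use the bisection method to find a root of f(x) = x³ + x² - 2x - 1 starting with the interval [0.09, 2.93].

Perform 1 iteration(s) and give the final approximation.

f(x) = x³ + x² - 2x - 1
Initial interval: [0.09, 2.93]

Iteration 1:
  c_1 = (0.090000 + 2.930000)/2 = 1.510000
  f(c_1) = f(1.510000) = 1.703051
  f(a) × f(c) < 0, new interval: [0.090000, 1.510000]

After 1 iteration(s), the approximation is c_1 = 1.510000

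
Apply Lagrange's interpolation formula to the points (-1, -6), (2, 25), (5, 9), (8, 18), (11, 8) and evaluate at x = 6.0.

Lagrange interpolation formula:
P(x) = Σ yᵢ × Lᵢ(x)
where Lᵢ(x) = Π_{j≠i} (x - xⱼ)/(xᵢ - xⱼ)

L_0(6.0) = (6.0 - 2)/(-1 - 2) × (6.0 - 5)/(-1 - 5) × (6.0 - 8)/(-1 - 8) × (6.0 - 11)/(-1 - 11) = 0.020576
L_1(6.0) = (6.0 - (-1))/(2 - (-1)) × (6.0 - 5)/(2 - 5) × (6.0 - 8)/(2 - 8) × (6.0 - 11)/(2 - 11) = -0.144033
L_2(6.0) = (6.0 - (-1))/(5 - (-1)) × (6.0 - 2)/(5 - 2) × (6.0 - 8)/(5 - 8) × (6.0 - 11)/(5 - 11) = 0.864198
L_3(6.0) = (6.0 - (-1))/(8 - (-1)) × (6.0 - 2)/(8 - 2) × (6.0 - 5)/(8 - 5) × (6.0 - 11)/(8 - 11) = 0.288066
L_4(6.0) = (6.0 - (-1))/(11 - (-1)) × (6.0 - 2)/(11 - 2) × (6.0 - 5)/(11 - 5) × (6.0 - 8)/(11 - 8) = -0.028807

P(6.0) = (-6)×L_0(6.0) + 25×L_1(6.0) + 9×L_2(6.0) + 18×L_3(6.0) + 8×L_4(6.0)
P(6.0) = 9.008230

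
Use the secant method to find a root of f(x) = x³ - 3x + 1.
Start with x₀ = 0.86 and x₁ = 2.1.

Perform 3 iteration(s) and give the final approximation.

f(x) = x³ - 3x + 1
x₀ = 0.86, x₁ = 2.1

Secant formula: x_{n+1} = x_n - f(x_n)(x_n - x_{n-1})/(f(x_n) - f(x_{n-1}))

Iteration 1:
  f(0.860000) = -0.943944
  f(2.100000) = 3.961000
  x_2 = 2.100000 - 3.961000×(2.100000 - 0.860000)/(3.961000 - (-0.943944))
       = 1.098635
Iteration 2:
  f(2.100000) = 3.961000
  f(1.098635) = -0.969854
  x_3 = 1.098635 - (-0.969854)×(1.098635 - 2.100000)/(-0.969854 - 3.961000)
       = 1.295594
Iteration 3:
  f(1.098635) = -0.969854
  f(1.295594) = -0.712044
  x_4 = 1.295594 - (-0.712044)×(1.295594 - 1.098635)/(-0.712044 - (-0.969854))
       = 1.839576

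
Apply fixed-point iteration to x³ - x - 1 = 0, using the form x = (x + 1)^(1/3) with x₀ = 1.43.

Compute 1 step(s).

Equation: x³ - x - 1 = 0
Fixed-point form: x = (x + 1)^(1/3)
x₀ = 1.43

x_1 = g(1.430000) = 1.344421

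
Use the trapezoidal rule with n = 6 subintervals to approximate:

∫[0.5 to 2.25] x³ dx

f(x) = x³
a = 0.5, b = 2.25, n = 6
h = (b - a)/n = 0.291667

Trapezoidal rule: (h/2)[f(x₀) + 2f(x₁) + 2f(x₂) + ... + f(xₙ)]

x_0 = 0.5000, f(x_0) = 0.125000, coefficient = 1
x_1 = 0.7917, f(x_1) = 0.496166, coefficient = 2
x_2 = 1.0833, f(x_2) = 1.271412, coefficient = 2
x_3 = 1.3750, f(x_3) = 2.599609, coefficient = 2
x_4 = 1.6667, f(x_4) = 4.629630, coefficient = 2
x_5 = 1.9583, f(x_5) = 7.510344, coefficient = 2
x_6 = 2.2500, f(x_6) = 11.390625, coefficient = 1

I ≈ (0.291667/2) × 44.529948 = 6.493951
Exact value: 6.391602
Error: 0.102349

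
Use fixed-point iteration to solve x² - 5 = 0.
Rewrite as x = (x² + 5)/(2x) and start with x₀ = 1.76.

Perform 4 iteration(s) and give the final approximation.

Equation: x² - 5 = 0
Fixed-point form: x = (x² + 5)/(2x)
x₀ = 1.76

x_1 = g(1.760000) = 2.300455
x_2 = g(2.300455) = 2.236969
x_3 = g(2.236969) = 2.236068
x_4 = g(2.236068) = 2.236068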